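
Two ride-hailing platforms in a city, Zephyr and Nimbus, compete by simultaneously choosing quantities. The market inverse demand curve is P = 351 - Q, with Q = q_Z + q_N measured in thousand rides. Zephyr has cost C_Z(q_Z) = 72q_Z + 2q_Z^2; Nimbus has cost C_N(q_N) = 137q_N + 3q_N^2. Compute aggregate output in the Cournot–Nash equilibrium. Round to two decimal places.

64.32

Zephyr's profit: π_Z = (351 - Q)q_Z - (72q_Z + 2q_Z²). Setting ∂π_Z/∂q_Z = 0: 279 - 6q_Z - (q_N) = 0.
Nimbus's profit: π_N = (351 - Q)q_N - (137q_N + 3q_N²). Setting ∂π_N/∂q_N = 0: 214 - 8q_N - (q_Z) = 0.
Rearranging gives the reaction functions q_Z = (279 - q_N)/6 and q_N = (214 - q_Z)/8.
Solving the pair: q_Z = 42.9362, q_N = 1005/47.
Total output Q = 42.9362 + 1005/47 = 64.3191.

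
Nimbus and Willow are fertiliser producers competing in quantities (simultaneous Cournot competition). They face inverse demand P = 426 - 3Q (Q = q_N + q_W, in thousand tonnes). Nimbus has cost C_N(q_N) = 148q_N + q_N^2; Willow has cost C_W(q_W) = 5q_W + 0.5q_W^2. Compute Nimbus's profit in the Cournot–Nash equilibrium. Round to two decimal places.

844.71

Nimbus's profit: π_N = (426 - 3Q)q_N - (148q_N + q_N²). Setting ∂π_N/∂q_N = 0: 278 - 8q_N - 3(q_W) = 0.
Willow's first-order condition: 421 - 7q_W - 3(q_N) = 0.
Best responses: q_N = (278 - 3q_W)/8, q_W = (421 - 3q_N)/7.
Solving the pair: q_N = 683/47, q_W = 53.9149.
Price P = 426 - 3·68.4468 = 220.6596.
Nimbus's profit: 220.6596·(683/47) - 148·(683/47) - (683/47)² = 844.7062.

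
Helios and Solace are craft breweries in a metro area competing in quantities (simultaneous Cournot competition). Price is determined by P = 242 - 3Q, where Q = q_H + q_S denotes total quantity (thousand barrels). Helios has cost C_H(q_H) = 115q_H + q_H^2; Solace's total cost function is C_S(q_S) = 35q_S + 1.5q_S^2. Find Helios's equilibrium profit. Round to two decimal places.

274.61

Helios's profit: π_H = (242 - 3Q)q_H - (115q_H + q_H²). Setting ∂π_H/∂q_H = 0: 127 - 8q_H - 3(q_S) = 0.
Solace's profit: π_S = (242 - 3Q)q_S - (35q_S + (3/2)q_S²). Setting ∂π_S/∂q_S = 0: 207 - 9q_S - 3(q_H) = 0.
Best responses: q_H = (127 - 3q_S)/8, q_S = (207 - 3q_H)/9.
Substituting one into the other gives q_H = 58/7 and q_S = 425/21.
Price P = 242 - 3·(599/21) = 1095/7.
Helios's profit: (1095/7)·(58/7) - 115·(58/7) - (58/7)² = 274.6122.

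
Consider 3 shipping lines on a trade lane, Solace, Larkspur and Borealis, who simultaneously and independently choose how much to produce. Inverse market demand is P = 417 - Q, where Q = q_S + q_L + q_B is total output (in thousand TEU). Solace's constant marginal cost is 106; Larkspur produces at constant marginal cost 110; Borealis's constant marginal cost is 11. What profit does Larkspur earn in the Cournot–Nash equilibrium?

2601

Solace's profit: π_S = (417 - Q)q_S - (106q_S). Setting ∂π_S/∂q_S = 0: 311 - 2q_S - (q_L + q_B) = 0.
Larkspur's profit: π_L = (417 - Q)q_L - (110q_L). Setting ∂π_L/∂q_L = 0: 307 - 2q_L - (q_S + q_B) = 0.
Borealis's profit: π_B = (417 - Q)q_B - (11q_B). Setting ∂π_B/∂q_B = 0: 406 - 2q_B - (q_S + q_L) = 0.
Adding the 3 conditions: 1024 − 2Q − 2Q = 0, i.e. Q = 256.
Back-substituting: q_S = (311 − 256) = 55, q_L = (307 − 256) = 51, q_B = (406 − 256) = 150.
Price P = 417 - 256 = 161.
Larkspur's profit: (161 - 110)·51 = 2601.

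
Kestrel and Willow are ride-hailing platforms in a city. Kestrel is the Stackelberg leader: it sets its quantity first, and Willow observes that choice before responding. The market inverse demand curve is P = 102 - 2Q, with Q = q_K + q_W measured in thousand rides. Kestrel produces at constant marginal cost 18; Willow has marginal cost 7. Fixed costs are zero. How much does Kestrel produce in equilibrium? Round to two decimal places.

18.25

The follower Willow best-responds to any q_K: π_W = (102 - 2Q)q_W - 7q_W.
Follower FOC: 95 - 2q_K - 4q_W = 0, so q_W(q_K) = (95 - 2q_K)/4.
Kestrel substitutes q_W(q_K) into its own profit: π_K = q_K(102 - 2q_K - (95 - 2q_K)/2) - 18q_K = (109/2 - q_K)q_K - 18q_K.
Leader FOC: 73/2 - 2q_K = 0, so q_K = 73/4.
Then q_W = (95 - 2·(73/4))/4 = 117/8.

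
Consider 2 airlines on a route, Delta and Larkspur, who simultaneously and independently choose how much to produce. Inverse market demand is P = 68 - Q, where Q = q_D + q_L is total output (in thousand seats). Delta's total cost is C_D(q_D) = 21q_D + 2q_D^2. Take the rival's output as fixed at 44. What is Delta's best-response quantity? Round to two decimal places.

With the rival's output fixed at 44, Delta's profit is π_D = (68 - 44 - q_D)q_D - (21q_D + 2q_D²) = (24 - q_D)q_D - (21q_D + 2q_D²).
∂π_D/∂q_D = 3 - 6q_D = 0, so q_D = 1/2.

0.50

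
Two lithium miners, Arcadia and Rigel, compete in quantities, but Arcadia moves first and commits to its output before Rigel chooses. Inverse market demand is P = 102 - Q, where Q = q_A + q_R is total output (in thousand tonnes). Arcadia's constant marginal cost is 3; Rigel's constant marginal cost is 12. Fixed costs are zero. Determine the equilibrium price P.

The follower Rigel best-responds to any q_A: π_R = (102 - Q)q_R - 12q_R.
∂π_R/∂q_R = 90 - q_A - 2q_R = 0 gives the reaction function q_R = (90 - q_A)/2.
The leader anticipates this reaction. Substituting into P = 102 - Q gives P = 57 - (1/2)q_A, so π_A = (57 - (1/2)q_A)q_A - 3q_A.
Maximising: ∂π_A/∂q_A = 54 - q_A = 0, giving q_A = 54.
Then q_R = (90 - 54)/2 = 18.
Total output Q = 72, so price P = 102 - 72 = 30.

30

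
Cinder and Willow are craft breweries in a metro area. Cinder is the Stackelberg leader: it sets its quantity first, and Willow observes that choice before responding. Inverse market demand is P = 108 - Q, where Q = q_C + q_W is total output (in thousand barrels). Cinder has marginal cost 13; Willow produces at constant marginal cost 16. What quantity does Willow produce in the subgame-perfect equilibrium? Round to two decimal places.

21.50

The follower Willow best-responds to any q_C: π_W = (108 - Q)q_W - 16q_W.
Setting the follower's marginal profit to zero, 92 - q_C - 2q_W = 0, i.e. q_W = (92 - q_C)/2.
The leader anticipates this reaction. Substituting into P = 108 - Q gives P = 62 - (1/2)q_C, so π_C = (62 - (1/2)q_C)q_C - 13q_C.
Maximising: ∂π_C/∂q_C = 49 - q_C = 0, giving q_C = 49.
Then q_W = (92 - 49)/2 = 43/2.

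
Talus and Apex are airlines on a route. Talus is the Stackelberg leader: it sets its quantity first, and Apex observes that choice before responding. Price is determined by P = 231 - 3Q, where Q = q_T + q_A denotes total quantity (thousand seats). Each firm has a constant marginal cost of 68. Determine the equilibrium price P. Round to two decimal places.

Solve by backward induction. Given q_T, the follower Apex maximises π_A = (231 - 3q_T - 3q_A)q_A - 68q_A.
Setting the follower's marginal profit to zero, 163 - 3q_T - 6q_A = 0, i.e. q_A = (163 - 3q_T)/6.
Talus substitutes q_A(q_T) into its own profit: π_T = q_T(231 - 3q_T - (163 - 3q_T)/2) - 68q_T = (299/2 - (3/2)q_T)q_T - 68q_T.
The leader's first-order condition 163/2 - 3q_T = 0 yields q_T = 163/6.
Then q_A = (163 - 3·(163/6))/6 = 163/12.
Total output Q = 163/4, so price P = 231 - 3·(163/4) = 435/4.

108.75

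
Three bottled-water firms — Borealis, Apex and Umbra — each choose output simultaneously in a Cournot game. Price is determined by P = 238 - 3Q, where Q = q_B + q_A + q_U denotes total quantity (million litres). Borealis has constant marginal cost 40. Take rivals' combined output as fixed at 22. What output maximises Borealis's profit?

22

With rivals' combined output fixed at 22, Borealis's profit is π_B = (238 - 3·22 - 3q_B)q_B - (40q_B) = (172 - 3q_B)q_B - (40q_B).
∂π_B/∂q_B = 132 - 6q_B = 0, so q_B = 22.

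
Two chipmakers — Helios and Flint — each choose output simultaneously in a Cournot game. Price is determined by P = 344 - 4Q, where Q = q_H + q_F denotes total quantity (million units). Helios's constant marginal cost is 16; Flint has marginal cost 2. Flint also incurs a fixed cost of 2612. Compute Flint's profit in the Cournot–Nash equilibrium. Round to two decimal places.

Helios's profit: π_H = (344 - 4Q)q_H - (16q_H). Setting ∂π_H/∂q_H = 0: 328 - 8q_H - 4(q_F) = 0.
Flint's profit: π_F = (344 - 4Q)q_F - (2q_F). Setting ∂π_F/∂q_F = 0: 342 - 8q_F - 4(q_H) = 0.
Rearranging gives the reaction functions q_H = (328 - 4q_F)/8 and q_F = (342 - 4q_H)/8.
Solving the pair: q_H = 157/6, q_F = 89/3.
Price P = 344 - 4·(335/6) = 362/3.
Flint's profit: (362/3 - 2)·(89/3) - 2612 = 908.4444.

908.44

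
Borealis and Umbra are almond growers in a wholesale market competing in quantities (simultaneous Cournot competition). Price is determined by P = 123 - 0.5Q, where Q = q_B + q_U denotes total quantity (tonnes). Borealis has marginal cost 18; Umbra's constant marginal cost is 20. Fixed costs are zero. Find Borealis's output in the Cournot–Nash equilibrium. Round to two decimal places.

Borealis's profit: π_B = (123 - 0.5Q)q_B - (18q_B). Setting ∂π_B/∂q_B = 0: 105 - q_B - (1/2)(q_U) = 0.
Umbra's profit: π_U = (123 - 0.5Q)q_U - (20q_U). Setting ∂π_U/∂q_U = 0: 103 - q_U - (1/2)(q_B) = 0.
So q_B = (105 - (1/2)q_U) and q_U = (103 - (1/2)q_B).
Substituting one into the other gives q_B = 214/3 and q_U = 202/3.

71.33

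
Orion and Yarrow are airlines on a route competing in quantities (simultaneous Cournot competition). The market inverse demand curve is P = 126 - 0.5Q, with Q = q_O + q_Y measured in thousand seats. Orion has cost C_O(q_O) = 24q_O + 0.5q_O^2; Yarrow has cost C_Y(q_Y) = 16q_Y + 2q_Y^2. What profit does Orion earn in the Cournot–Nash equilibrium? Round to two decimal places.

2177.78

Orion's profit: π_O = (126 - 0.5Q)q_O - (24q_O + (1/2)q_O²). Setting ∂π_O/∂q_O = 0: 102 - 2q_O - (1/2)(q_Y) = 0.
Yarrow's first-order condition: 110 - 5q_Y - (1/2)(q_O) = 0.
So q_O = (102 - (1/2)q_Y)/2 and q_Y = (110 - (1/2)q_O)/5.
Solving the pair: q_O = 140/3, q_Y = 52/3.
Price P = 126 - (1/2)·64 = 94.
Orion's profit: 94·(140/3) - 24·(140/3) - (1/2)(140/3)² = 2177.7778.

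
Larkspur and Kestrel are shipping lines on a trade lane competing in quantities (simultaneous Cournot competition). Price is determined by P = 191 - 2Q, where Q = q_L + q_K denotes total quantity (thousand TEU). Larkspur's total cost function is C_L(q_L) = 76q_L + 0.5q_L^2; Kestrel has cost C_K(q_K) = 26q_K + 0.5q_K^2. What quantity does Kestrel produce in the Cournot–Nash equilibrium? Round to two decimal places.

Larkspur's profit: π_L = (191 - 2Q)q_L - (76q_L + (1/2)q_L²). Setting ∂π_L/∂q_L = 0: 115 - 5q_L - 2(q_K) = 0.
Kestrel's first-order condition: 165 - 5q_K - 2(q_L) = 0.
Rearranging gives the reaction functions q_L = (115 - 2q_K)/5 and q_K = (165 - 2q_L)/5.
Solving the pair: q_L = 35/3, q_K = 85/3.

28.33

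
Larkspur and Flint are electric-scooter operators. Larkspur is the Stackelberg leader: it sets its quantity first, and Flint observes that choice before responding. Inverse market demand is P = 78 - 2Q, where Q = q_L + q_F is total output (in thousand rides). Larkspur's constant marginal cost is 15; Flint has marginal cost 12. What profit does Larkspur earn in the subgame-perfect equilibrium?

225

Solve by backward induction. Given q_L, the follower Flint maximises π_F = (78 - 2q_L - 2q_F)q_F - 12q_F.
Follower FOC: 66 - 2q_L - 4q_F = 0, so q_F(q_L) = (66 - 2q_L)/4.
Larkspur substitutes q_F(q_L) into its own profit: π_L = q_L(78 - 2q_L - (66 - 2q_L)/2) - 15q_L = (45 - q_L)q_L - 15q_L.
The leader's first-order condition 30 - 2q_L = 0 yields q_L = 15.
Then q_F = (66 - 2·15)/4 = 9.
Price P = 78 - 2·24 = 30.
Larkspur's profit: (30 - 15)·15 = 225.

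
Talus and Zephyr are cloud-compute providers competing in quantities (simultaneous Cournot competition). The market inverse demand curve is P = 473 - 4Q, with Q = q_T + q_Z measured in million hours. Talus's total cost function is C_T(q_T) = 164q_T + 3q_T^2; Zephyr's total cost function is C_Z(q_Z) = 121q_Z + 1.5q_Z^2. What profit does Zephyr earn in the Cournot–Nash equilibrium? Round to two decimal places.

3936.66

Talus's profit: π_T = (473 - 4Q)q_T - (164q_T + 3q_T²). Setting ∂π_T/∂q_T = 0: 309 - 14q_T - 4(q_Z) = 0.
Zephyr's profit: π_Z = (473 - 4Q)q_Z - (121q_Z + (3/2)q_Z²). Setting ∂π_Z/∂q_Z = 0: 352 - 11q_Z - 4(q_T) = 0.
So q_T = (309 - 4q_Z)/14 and q_Z = (352 - 4q_T)/11.
Substituting one into the other gives q_T = 1991/138 and q_Z = 1846/69.
Price P = 473 - 4·41.1812 = 308.2754.
Zephyr's profit: 308.2754·(1846/69) - 121·(1846/69) - (3/2)(1846/69)² = 3936.6599.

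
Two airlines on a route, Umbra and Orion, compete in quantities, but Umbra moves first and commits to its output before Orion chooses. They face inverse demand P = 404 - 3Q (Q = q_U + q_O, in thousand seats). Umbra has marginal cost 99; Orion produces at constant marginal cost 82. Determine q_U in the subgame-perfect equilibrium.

Solve by backward induction. Given q_U, the follower Orion maximises π_O = (404 - 3q_U - 3q_O)q_O - 82q_O.
Follower FOC: 322 - 3q_U - 6q_O = 0, so q_O(q_U) = (322 - 3q_U)/6.
Umbra substitutes q_O(q_U) into its own profit: π_U = q_U(404 - 3q_U - (322 - 3q_U)/2) - 99q_U = (243 - (3/2)q_U)q_U - 99q_U.
Leader FOC: 144 - 3q_U = 0, so q_U = 48.
Then q_O = (322 - 3·48)/6 = 89/3.

48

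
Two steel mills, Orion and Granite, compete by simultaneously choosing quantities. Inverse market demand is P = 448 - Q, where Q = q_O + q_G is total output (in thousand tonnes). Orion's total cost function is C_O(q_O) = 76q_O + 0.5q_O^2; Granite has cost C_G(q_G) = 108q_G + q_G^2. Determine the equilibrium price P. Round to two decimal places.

Orion's profit: π_O = (448 - Q)q_O - (76q_O + (1/2)q_O²). Setting ∂π_O/∂q_O = 0: 372 - 3q_O - (q_G) = 0.
Granite's first-order condition: 340 - 4q_G - (q_O) = 0.
So q_O = (372 - q_G)/3 and q_G = (340 - q_O)/4.
Substituting one into the other gives q_O = 1148/11 and q_G = 648/11.
Total output Q = 1796/11, so price P = 448 - 1796/11 = 284.7273.

284.73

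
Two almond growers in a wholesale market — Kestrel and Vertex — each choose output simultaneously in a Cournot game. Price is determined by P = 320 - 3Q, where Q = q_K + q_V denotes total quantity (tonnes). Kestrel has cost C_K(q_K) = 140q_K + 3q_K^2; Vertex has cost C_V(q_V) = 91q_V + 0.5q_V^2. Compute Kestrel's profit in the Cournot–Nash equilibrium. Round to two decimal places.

Kestrel's profit: π_K = (320 - 3Q)q_K - (140q_K + 3q_K²). Setting ∂π_K/∂q_K = 0: 180 - 12q_K - 3(q_V) = 0.
Vertex's profit: π_V = (320 - 3Q)q_V - (91q_V + (1/2)q_V²). Setting ∂π_V/∂q_V = 0: 229 - 7q_V - 3(q_K) = 0.
So q_K = (180 - 3q_V)/12 and q_V = (229 - 3q_K)/7.
Solving the pair: q_K = 191/25, q_V = 736/25.
Price P = 320 - 3·(927/25) = 208.7600.
Kestrel's profit: 208.7600·(191/25) - 140·(191/25) - 3(191/25)² = 350.2176.

350.22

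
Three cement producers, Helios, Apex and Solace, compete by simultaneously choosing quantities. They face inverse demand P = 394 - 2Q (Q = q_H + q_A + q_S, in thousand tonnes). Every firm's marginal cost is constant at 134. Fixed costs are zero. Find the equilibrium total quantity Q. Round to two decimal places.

97.50

Each firm earns π_i = (394 - 2Q)q_i - 134q_i.
First-order condition (treating rivals' output as given): 260 - 4q_i - 2·Σ_{j≠i} q_j = 0.
With identical firms every q_j equals q_i, so Σ_{j≠i} q_j = 2q_i and 260 = 8q_i, giving q_i = 65/2.
Total output Q = 65/2 + 65/2 + 65/2 = 195/2.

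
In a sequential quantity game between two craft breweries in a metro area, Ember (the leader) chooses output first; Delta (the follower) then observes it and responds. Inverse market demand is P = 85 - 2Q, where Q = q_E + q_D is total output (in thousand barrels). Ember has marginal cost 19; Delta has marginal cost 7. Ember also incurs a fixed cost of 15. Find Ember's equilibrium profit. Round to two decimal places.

The follower Delta best-responds to any q_E: π_D = (85 - 2Q)q_D - 7q_D.
Setting the follower's marginal profit to zero, 78 - 2q_E - 4q_D = 0, i.e. q_D = (78 - 2q_E)/4.
The leader anticipates this reaction. Substituting into P = 85 - 2Q gives P = 46 - q_E, so π_E = (46 - q_E)q_E - 19q_E.
The leader's first-order condition 27 - 2q_E = 0 yields q_E = 27/2.
Then q_D = (78 - 2·(27/2))/4 = 51/4.
Price P = 85 - 2·(105/4) = 65/2.
Ember's profit: (65/2 - 19)·(27/2) - 15 = 669/4.

167.25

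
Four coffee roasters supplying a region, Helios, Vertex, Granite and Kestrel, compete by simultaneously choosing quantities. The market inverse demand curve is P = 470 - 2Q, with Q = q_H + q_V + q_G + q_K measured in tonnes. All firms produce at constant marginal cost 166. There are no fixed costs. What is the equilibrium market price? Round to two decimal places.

226.80

Each firm earns π_i = (470 - 2Q)q_i - 166q_i.
Setting ∂π_i/∂q_i = 0 with rivals' quantities fixed: 304 - 4q_i - 2·Σ_{j≠i} q_j = 0.
With identical firms every q_j equals q_i, so Σ_{j≠i} q_j = 3q_i and 304 = 10q_i, giving q_i = 152/5.
Total output Q = 608/5, so price P = 470 - 2·(608/5) = 1134/5.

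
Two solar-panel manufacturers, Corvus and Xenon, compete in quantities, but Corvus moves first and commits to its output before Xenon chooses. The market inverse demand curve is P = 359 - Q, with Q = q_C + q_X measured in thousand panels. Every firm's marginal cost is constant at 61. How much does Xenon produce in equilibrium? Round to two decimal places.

The follower Xenon best-responds to any q_C: π_X = (359 - Q)q_X - 61q_X.
Setting the follower's marginal profit to zero, 298 - q_C - 2q_X = 0, i.e. q_X = (298 - q_C)/2.
The leader anticipates this reaction. Substituting into P = 359 - Q gives P = 210 - (1/2)q_C, so π_C = (210 - (1/2)q_C)q_C - 61q_C.
Maximising: ∂π_C/∂q_C = 149 - q_C = 0, giving q_C = 149.
Then q_X = (298 - 149)/2 = 149/2.

74.50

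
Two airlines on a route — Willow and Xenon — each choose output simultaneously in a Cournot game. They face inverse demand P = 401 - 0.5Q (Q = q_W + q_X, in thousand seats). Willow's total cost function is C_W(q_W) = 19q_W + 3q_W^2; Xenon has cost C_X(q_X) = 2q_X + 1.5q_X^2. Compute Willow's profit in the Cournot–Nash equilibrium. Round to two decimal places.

8021.68

Willow's profit: π_W = (401 - 0.5Q)q_W - (19q_W + 3q_W²). Setting ∂π_W/∂q_W = 0: 382 - 7q_W - (1/2)(q_X) = 0.
Xenon's first-order condition: 399 - 4q_X - (1/2)(q_W) = 0.
So q_W = (382 - (1/2)q_X)/7 and q_X = (399 - (1/2)q_W)/4.
Substituting one into the other gives q_W = 47.8739 and q_X = 93.7658.
Price P = 401 - (1/2)·141.6396 = 330.1802.
Willow's profit: 330.1802·47.8739 - 19·47.8739 - 3·47.8739² = 8021.6773.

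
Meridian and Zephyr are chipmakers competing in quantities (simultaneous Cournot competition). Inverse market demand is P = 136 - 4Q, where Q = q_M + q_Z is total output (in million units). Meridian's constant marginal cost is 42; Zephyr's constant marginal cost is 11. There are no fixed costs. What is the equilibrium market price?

Meridian's profit: π_M = (136 - 4Q)q_M - (42q_M). Setting ∂π_M/∂q_M = 0: 94 - 8q_M - 4(q_Z) = 0.
Zephyr's profit: π_Z = (136 - 4Q)q_Z - (11q_Z). Setting ∂π_Z/∂q_Z = 0: 125 - 8q_Z - 4(q_M) = 0.
Best responses: q_M = (94 - 4q_Z)/8, q_Z = (125 - 4q_M)/8.
Substituting one into the other gives q_M = 21/4 and q_Z = 13.
Total output Q = 73/4, so price P = 136 - 4·(73/4) = 63.

63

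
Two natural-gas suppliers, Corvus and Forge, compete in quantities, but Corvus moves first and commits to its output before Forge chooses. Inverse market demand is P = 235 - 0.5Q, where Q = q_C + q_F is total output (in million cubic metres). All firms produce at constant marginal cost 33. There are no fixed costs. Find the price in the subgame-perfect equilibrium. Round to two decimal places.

Solve by backward induction. Given q_C, the follower Forge maximises π_F = (235 - (1/2)q_C - (1/2)q_F)q_F - 33q_F.
Follower FOC: 202 - (1/2)q_C - q_F = 0, so q_F(q_C) = (202 - (1/2)q_C).
Corvus substitutes q_F(q_C) into its own profit: π_C = q_C(235 - (1/2)q_C - (202 - (1/2)q_C)/2) - 33q_C = (134 - (1/4)q_C)q_C - 33q_C.
The leader's first-order condition 101 - (1/2)q_C = 0 yields q_C = 202.
Then q_F = (202 - (1/2)·202) = 101.
Total output Q = 303, so price P = 235 - (1/2)·303 = 167/2.

83.50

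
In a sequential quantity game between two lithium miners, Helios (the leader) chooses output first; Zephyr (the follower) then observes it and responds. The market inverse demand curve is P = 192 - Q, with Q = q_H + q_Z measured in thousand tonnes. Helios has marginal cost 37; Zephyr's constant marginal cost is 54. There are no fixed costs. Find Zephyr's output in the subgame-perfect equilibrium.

26

The follower Zephyr best-responds to any q_H: π_Z = (192 - Q)q_Z - 54q_Z.
Follower FOC: 138 - q_H - 2q_Z = 0, so q_Z(q_H) = (138 - q_H)/2.
The leader anticipates this reaction. Substituting into P = 192 - Q gives P = 123 - (1/2)q_H, so π_H = (123 - (1/2)q_H)q_H - 37q_H.
Leader FOC: 86 - q_H = 0, so q_H = 86.
Then q_Z = (138 - 86)/2 = 26.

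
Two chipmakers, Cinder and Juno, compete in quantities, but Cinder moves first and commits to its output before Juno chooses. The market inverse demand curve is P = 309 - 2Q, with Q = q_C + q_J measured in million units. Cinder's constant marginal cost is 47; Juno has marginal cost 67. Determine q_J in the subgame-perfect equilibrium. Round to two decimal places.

25.25

Solve by backward induction. Given q_C, the follower Juno maximises π_J = (309 - 2q_C - 2q_J)q_J - 67q_J.
Follower FOC: 242 - 2q_C - 4q_J = 0, so q_J(q_C) = (242 - 2q_C)/4.
Cinder substitutes q_J(q_C) into its own profit: π_C = q_C(309 - 2q_C - (242 - 2q_C)/2) - 47q_C = (188 - q_C)q_C - 47q_C.
Leader FOC: 141 - 2q_C = 0, so q_C = 141/2.
Then q_J = (242 - 2·(141/2))/4 = 101/4.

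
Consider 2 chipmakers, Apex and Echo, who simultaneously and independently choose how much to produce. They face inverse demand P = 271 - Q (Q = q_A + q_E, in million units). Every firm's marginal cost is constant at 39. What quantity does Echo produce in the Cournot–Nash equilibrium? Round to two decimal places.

A representative firm's profit is π_i = q_i(271 - Q) - 39q_i.
First-order condition (treating rivals' output as given): 232 - 2q_i - q_j = 0.
By symmetry each firm produces the same amount; substituting q_j = q_i yields q_i = 232/3.

77.33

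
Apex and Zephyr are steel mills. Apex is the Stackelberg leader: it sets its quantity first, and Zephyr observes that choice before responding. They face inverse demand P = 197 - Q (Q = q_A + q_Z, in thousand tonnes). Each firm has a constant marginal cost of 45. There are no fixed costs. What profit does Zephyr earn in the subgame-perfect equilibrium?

1444

Solve by backward induction. Given q_A, the follower Zephyr maximises π_Z = (197 - q_A - q_Z)q_Z - 45q_Z.
∂π_Z/∂q_Z = 152 - q_A - 2q_Z = 0 gives the reaction function q_Z = (152 - q_A)/2.
The leader anticipates this reaction. Substituting into P = 197 - Q gives P = 121 - (1/2)q_A, so π_A = (121 - (1/2)q_A)q_A - 45q_A.
Maximising: ∂π_A/∂q_A = 76 - q_A = 0, giving q_A = 76.
Then q_Z = (152 - 76)/2 = 38.
Price P = 197 - 114 = 83.
Zephyr's profit: (83 - 45)·38 = 1444.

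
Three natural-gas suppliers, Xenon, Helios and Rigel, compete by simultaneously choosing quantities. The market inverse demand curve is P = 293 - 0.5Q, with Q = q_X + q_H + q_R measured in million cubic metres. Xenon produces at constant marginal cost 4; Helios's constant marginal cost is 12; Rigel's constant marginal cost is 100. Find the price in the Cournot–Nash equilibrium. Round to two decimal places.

Xenon's profit: π_X = (293 - 0.5Q)q_X - (4q_X). Setting ∂π_X/∂q_X = 0: 289 - q_X - (1/2)(q_H + q_R) = 0.
Helios's profit: π_H = (293 - 0.5Q)q_H - (12q_H). Setting ∂π_H/∂q_H = 0: 281 - q_H - (1/2)(q_X + q_R) = 0.
Rigel's first-order condition: 193 - q_R - (1/2)(q_X + q_H) = 0.
Adding the 3 first-order conditions: 763 − 2Q = 0, so Q = 763/2.
Back-substituting: q_X = (289 − 763/4)/(1/2) = 393/2, q_H = (281 − 763/4)/(1/2) = 361/2, q_R = (193 − 763/4)/(1/2) = 9/2.
Total output Q = 763/2, so price P = 293 - (1/2)·(763/2) = 409/4.

102.25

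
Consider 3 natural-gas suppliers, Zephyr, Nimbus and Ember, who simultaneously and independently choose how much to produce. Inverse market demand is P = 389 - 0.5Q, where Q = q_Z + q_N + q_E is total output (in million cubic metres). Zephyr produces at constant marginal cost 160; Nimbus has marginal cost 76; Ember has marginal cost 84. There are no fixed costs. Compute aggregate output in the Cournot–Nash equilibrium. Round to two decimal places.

Zephyr's profit: π_Z = (389 - 0.5Q)q_Z - (160q_Z). Setting ∂π_Z/∂q_Z = 0: 229 - q_Z - (1/2)(q_N + q_E) = 0.
Nimbus's first-order condition: 313 - q_N - (1/2)(q_Z + q_E) = 0.
Ember's profit: π_E = (389 - 0.5Q)q_E - (84q_E). Setting ∂π_E/∂q_E = 0: 305 - q_E - (1/2)(q_Z + q_N) = 0.
Summing all 3 equations gives 847 − 2Q = 0, hence Q = 847/2.
Back-substituting: q_Z = (229 − 847/4)/(1/2) = 69/2, q_N = (313 − 847/4)/(1/2) = 405/2, q_E = (305 − 847/4)/(1/2) = 373/2.
Total output Q = 69/2 + 405/2 + 373/2 = 847/2.

423.50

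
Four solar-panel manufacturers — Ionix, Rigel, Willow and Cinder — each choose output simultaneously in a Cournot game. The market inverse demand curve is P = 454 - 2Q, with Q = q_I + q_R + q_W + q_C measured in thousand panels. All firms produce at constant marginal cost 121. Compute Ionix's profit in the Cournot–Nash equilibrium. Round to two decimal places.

A representative firm's profit is π_i = q_i(454 - 2Q) - 121q_i.
First-order condition (treating rivals' output as given): 333 - 4q_i - 2·Σ_{j≠i} q_j = 0.
With identical firms every q_j equals q_i, so Σ_{j≠i} q_j = 3q_i and 333 = 10q_i, giving q_i = 333/10.
Price P = 454 - 2·(666/5) = 938/5.
Ionix's profit: (938/5 - 121)·(333/10) = 2217.7800.

2217.78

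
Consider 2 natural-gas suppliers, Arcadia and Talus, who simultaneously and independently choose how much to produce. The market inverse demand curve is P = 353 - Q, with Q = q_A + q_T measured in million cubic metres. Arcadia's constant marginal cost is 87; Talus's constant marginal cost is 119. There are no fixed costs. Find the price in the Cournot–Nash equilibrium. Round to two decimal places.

Arcadia's profit: π_A = (353 - Q)q_A - (87q_A). Setting ∂π_A/∂q_A = 0: 266 - 2q_A - (q_T) = 0.
Talus's profit: π_T = (353 - Q)q_T - (119q_T). Setting ∂π_T/∂q_T = 0: 234 - 2q_T - (q_A) = 0.
Rearranging gives the reaction functions q_A = (266 - q_T)/2 and q_T = (234 - q_A)/2.
Substituting one into the other gives q_A = 298/3 and q_T = 202/3.
Total output Q = 500/3, so price P = 353 - 500/3 = 559/3.

186.33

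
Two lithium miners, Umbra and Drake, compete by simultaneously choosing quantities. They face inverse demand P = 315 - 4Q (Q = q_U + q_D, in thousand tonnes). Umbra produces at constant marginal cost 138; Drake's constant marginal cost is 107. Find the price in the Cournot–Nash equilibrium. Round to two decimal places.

186.67

Umbra's profit: π_U = (315 - 4Q)q_U - (138q_U). Setting ∂π_U/∂q_U = 0: 177 - 8q_U - 4(q_D) = 0.
Drake's profit: π_D = (315 - 4Q)q_D - (107q_D). Setting ∂π_D/∂q_D = 0: 208 - 8q_D - 4(q_U) = 0.
Best responses: q_U = (177 - 4q_D)/8, q_D = (208 - 4q_U)/8.
Solving the pair: q_U = 73/6, q_D = 239/12.
Total output Q = 385/12, so price P = 315 - 4·(385/12) = 560/3.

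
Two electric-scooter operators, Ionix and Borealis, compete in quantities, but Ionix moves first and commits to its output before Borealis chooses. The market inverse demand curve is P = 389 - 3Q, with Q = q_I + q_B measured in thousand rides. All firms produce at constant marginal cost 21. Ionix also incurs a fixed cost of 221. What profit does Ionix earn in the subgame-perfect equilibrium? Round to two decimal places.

5421.67

The follower Borealis best-responds to any q_I: π_B = (389 - 3Q)q_B - 21q_B.
∂π_B/∂q_B = 368 - 3q_I - 6q_B = 0 gives the reaction function q_B = (368 - 3q_I)/6.
The leader anticipates this reaction. Substituting into P = 389 - 3Q gives P = 205 - (3/2)q_I, so π_I = (205 - (3/2)q_I)q_I - 21q_I.
The leader's first-order condition 184 - 3q_I = 0 yields q_I = 184/3.
Then q_B = (368 - 3·(184/3))/6 = 92/3.
Price P = 389 - 3·92 = 113.
Ionix's profit: (113 - 21)·(184/3) - 221 = 5421.6667.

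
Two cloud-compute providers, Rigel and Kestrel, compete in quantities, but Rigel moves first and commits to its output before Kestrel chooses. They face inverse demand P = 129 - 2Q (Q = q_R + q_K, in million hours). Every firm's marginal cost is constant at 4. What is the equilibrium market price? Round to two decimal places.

35.25

Solve by backward induction. Given q_R, the follower Kestrel maximises π_K = (129 - 2q_R - 2q_K)q_K - 4q_K.
∂π_K/∂q_K = 125 - 2q_R - 4q_K = 0 gives the reaction function q_K = (125 - 2q_R)/4.
The leader anticipates this reaction. Substituting into P = 129 - 2Q gives P = 133/2 - q_R, so π_R = (133/2 - q_R)q_R - 4q_R.
The leader's first-order condition 125/2 - 2q_R = 0 yields q_R = 125/4.
Then q_K = (125 - 2·(125/4))/4 = 125/8.
Total output Q = 375/8, so price P = 129 - 2·(375/8) = 141/4.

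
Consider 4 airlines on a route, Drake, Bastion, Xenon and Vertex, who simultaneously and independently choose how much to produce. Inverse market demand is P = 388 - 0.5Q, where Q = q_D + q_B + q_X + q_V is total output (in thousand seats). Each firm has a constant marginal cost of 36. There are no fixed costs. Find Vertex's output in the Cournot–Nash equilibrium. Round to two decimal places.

A representative firm's profit is π_i = q_i(388 - 0.5Q) - 36q_i.
First-order condition (treating rivals' output as given): 352 - q_i - (1/2)·Σ_{j≠i} q_j = 0.
By symmetry each firm produces the same amount; substituting Σ_{j≠i} q_j = 3q_i yields q_i = 352/(5/2) = 704/5.

140.80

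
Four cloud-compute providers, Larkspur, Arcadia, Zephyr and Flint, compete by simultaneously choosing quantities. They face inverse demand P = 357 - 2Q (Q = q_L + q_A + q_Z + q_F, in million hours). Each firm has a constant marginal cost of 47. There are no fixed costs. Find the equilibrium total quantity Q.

124

Each firm earns π_i = (357 - 2Q)q_i - 47q_i.
First-order condition (treating rivals' output as given): 310 - 4q_i - 2·Σ_{j≠i} q_j = 0.
By symmetry each firm produces the same amount; substituting Σ_{j≠i} q_j = 3q_i yields q_i = 310/10 = 31.
Total output Q = 31 + 31 + 31 + 31 = 124.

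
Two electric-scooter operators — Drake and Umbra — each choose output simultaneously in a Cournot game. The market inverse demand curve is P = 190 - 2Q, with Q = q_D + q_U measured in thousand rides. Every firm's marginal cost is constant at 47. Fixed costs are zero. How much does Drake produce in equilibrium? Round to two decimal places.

23.83

A representative firm's profit is π_i = q_i(190 - 2Q) - 47q_i.
First-order condition (treating rivals' output as given): 143 - 4q_i - 2q_j = 0.
With identical firms every q_j equals q_i, so q_j = q_i and 143 = 6q_i, giving q_i = 143/6.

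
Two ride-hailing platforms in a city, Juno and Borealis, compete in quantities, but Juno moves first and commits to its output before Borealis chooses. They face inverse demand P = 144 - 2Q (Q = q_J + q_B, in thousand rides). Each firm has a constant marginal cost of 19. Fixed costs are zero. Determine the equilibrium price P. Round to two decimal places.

Solve by backward induction. Given q_J, the follower Borealis maximises π_B = (144 - 2q_J - 2q_B)q_B - 19q_B.
Setting the follower's marginal profit to zero, 125 - 2q_J - 4q_B = 0, i.e. q_B = (125 - 2q_J)/4.
Juno substitutes q_B(q_J) into its own profit: π_J = q_J(144 - 2q_J - (125 - 2q_J)/2) - 19q_J = (163/2 - q_J)q_J - 19q_J.
Leader FOC: 125/2 - 2q_J = 0, so q_J = 125/4.
Then q_B = (125 - 2·(125/4))/4 = 125/8.
Total output Q = 375/8, so price P = 144 - 2·(375/8) = 201/4.

50.25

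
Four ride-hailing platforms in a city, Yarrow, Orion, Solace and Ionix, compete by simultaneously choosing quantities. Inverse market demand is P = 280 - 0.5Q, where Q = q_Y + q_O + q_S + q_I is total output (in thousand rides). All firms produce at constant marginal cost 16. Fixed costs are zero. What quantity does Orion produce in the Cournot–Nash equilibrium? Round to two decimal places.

105.60

Each firm earns π_i = (280 - 0.5Q)q_i - 16q_i.
First-order condition (treating rivals' output as given): 264 - q_i - (1/2)·Σ_{j≠i} q_j = 0.
By symmetry each firm produces the same amount; substituting Σ_{j≠i} q_j = 3q_i yields q_i = 264/(5/2) = 528/5.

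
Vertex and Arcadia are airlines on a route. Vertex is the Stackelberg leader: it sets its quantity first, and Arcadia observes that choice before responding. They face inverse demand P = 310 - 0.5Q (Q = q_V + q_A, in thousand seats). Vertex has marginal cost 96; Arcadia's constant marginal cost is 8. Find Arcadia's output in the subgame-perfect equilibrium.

Solve by backward induction. Given q_V, the follower Arcadia maximises π_A = (310 - (1/2)q_V - (1/2)q_A)q_A - 8q_A.
Follower FOC: 302 - (1/2)q_V - q_A = 0, so q_A(q_V) = (302 - (1/2)q_V).
Vertex substitutes q_A(q_V) into its own profit: π_V = q_V(310 - (1/2)q_V - (302 - (1/2)q_V)/2) - 96q_V = (159 - (1/4)q_V)q_V - 96q_V.
Leader FOC: 63 - (1/2)q_V = 0, so q_V = 126.
Then q_A = (302 - (1/2)·126) = 239.

239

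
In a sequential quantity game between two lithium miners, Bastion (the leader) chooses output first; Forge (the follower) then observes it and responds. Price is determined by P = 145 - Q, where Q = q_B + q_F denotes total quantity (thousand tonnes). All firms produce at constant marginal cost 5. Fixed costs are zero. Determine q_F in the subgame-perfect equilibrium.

The follower Forge best-responds to any q_B: π_F = (145 - Q)q_F - 5q_F.
Setting the follower's marginal profit to zero, 140 - q_B - 2q_F = 0, i.e. q_F = (140 - q_B)/2.
Bastion substitutes q_F(q_B) into its own profit: π_B = q_B(145 - q_B - (140 - q_B)/2) - 5q_B = (75 - (1/2)q_B)q_B - 5q_B.
Leader FOC: 70 - q_B = 0, so q_B = 70.
Then q_F = (140 - 70)/2 = 35.

35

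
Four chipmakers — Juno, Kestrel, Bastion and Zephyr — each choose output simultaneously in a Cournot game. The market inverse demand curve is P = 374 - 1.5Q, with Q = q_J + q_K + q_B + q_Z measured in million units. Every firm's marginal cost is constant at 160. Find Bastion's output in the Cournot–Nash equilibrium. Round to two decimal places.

A representative firm's profit is π_i = q_i(374 - 1.5Q) - 160q_i.
Setting ∂π_i/∂q_i = 0 with rivals' quantities fixed: 214 - 3q_i - (3/2)·Σ_{j≠i} q_j = 0.
By symmetry each firm produces the same amount; substituting Σ_{j≠i} q_j = 3q_i yields q_i = 214/(15/2) = 428/15.

28.53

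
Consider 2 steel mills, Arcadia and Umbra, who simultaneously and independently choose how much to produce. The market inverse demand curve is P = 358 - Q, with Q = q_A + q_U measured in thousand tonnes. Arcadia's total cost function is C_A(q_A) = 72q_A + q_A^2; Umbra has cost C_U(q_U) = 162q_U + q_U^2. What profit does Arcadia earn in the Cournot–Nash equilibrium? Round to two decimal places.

7988.48

Arcadia's profit: π_A = (358 - Q)q_A - (72q_A + q_A²). Setting ∂π_A/∂q_A = 0: 286 - 4q_A - (q_U) = 0.
Umbra's first-order condition: 196 - 4q_U - (q_A) = 0.
Best responses: q_A = (286 - q_U)/4, q_U = (196 - q_A)/4.
Solving the pair: q_A = 316/5, q_U = 166/5.
Price P = 358 - 482/5 = 1308/5.
Arcadia's profit: (1308/5)·(316/5) - 72·(316/5) - (316/5)² = 7988.4800.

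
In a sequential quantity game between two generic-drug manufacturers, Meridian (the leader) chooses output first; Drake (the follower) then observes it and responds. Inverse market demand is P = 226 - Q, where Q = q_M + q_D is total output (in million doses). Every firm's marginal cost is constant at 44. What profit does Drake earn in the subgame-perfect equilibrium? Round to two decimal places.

2070.25

The follower Drake best-responds to any q_M: π_D = (226 - Q)q_D - 44q_D.
∂π_D/∂q_D = 182 - q_M - 2q_D = 0 gives the reaction function q_D = (182 - q_M)/2.
The leader anticipates this reaction. Substituting into P = 226 - Q gives P = 135 - (1/2)q_M, so π_M = (135 - (1/2)q_M)q_M - 44q_M.
Maximising: ∂π_M/∂q_M = 91 - q_M = 0, giving q_M = 91.
Then q_D = (182 - 91)/2 = 91/2.
Price P = 226 - 273/2 = 179/2.
Drake's profit: (179/2 - 44)·(91/2) = 2070.2500.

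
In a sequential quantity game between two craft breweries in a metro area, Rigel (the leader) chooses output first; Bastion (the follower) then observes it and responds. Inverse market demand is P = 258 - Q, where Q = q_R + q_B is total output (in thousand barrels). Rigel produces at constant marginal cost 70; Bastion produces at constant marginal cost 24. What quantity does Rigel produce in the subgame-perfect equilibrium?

71

Solve by backward induction. Given q_R, the follower Bastion maximises π_B = (258 - q_R - q_B)q_B - 24q_B.
Setting the follower's marginal profit to zero, 234 - q_R - 2q_B = 0, i.e. q_B = (234 - q_R)/2.
Rigel substitutes q_B(q_R) into its own profit: π_R = q_R(258 - q_R - (234 - q_R)/2) - 70q_R = (141 - (1/2)q_R)q_R - 70q_R.
The leader's first-order condition 71 - q_R = 0 yields q_R = 71.
Then q_B = (234 - 71)/2 = 163/2.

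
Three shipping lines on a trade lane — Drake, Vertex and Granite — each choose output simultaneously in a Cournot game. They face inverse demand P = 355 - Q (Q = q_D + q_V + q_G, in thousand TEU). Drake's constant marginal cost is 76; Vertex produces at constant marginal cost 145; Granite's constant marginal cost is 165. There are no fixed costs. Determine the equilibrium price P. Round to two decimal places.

Drake's profit: π_D = (355 - Q)q_D - (76q_D). Setting ∂π_D/∂q_D = 0: 279 - 2q_D - (q_V + q_G) = 0.
Vertex's profit: π_V = (355 - Q)q_V - (145q_V). Setting ∂π_V/∂q_V = 0: 210 - 2q_V - (q_D + q_G) = 0.
Granite's first-order condition: 190 - 2q_G - (q_D + q_V) = 0.
Summing all 3 equations gives 679 − 4Q = 0, hence Q = 679/4.
Back-substituting: q_D = (279 − 679/4) = 437/4, q_V = (210 − 679/4) = 161/4, q_G = (190 − 679/4) = 81/4.
Total output Q = 679/4, so price P = 355 - 679/4 = 741/4.

185.25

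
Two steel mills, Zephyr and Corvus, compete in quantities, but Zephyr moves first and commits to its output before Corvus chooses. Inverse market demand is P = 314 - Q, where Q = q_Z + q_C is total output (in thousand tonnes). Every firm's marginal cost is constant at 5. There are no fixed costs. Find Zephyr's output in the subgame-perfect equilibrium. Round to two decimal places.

Solve by backward induction. Given q_Z, the follower Corvus maximises π_C = (314 - q_Z - q_C)q_C - 5q_C.
∂π_C/∂q_C = 309 - q_Z - 2q_C = 0 gives the reaction function q_C = (309 - q_Z)/2.
The leader anticipates this reaction. Substituting into P = 314 - Q gives P = 319/2 - (1/2)q_Z, so π_Z = (319/2 - (1/2)q_Z)q_Z - 5q_Z.
Maximising: ∂π_Z/∂q_Z = 309/2 - q_Z = 0, giving q_Z = 309/2.
Then q_C = (309 - 309/2)/2 = 309/4.

154.50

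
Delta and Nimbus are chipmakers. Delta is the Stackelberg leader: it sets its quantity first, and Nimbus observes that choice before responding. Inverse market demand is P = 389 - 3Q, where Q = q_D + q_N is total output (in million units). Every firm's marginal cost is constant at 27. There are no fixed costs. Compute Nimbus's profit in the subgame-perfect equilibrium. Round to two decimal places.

2730.08

The follower Nimbus best-responds to any q_D: π_N = (389 - 3Q)q_N - 27q_N.
∂π_N/∂q_N = 362 - 3q_D - 6q_N = 0 gives the reaction function q_N = (362 - 3q_D)/6.
Delta substitutes q_N(q_D) into its own profit: π_D = q_D(389 - 3q_D - (362 - 3q_D)/2) - 27q_D = (208 - (3/2)q_D)q_D - 27q_D.
Maximising: ∂π_D/∂q_D = 181 - 3q_D = 0, giving q_D = 181/3.
Then q_N = (362 - 3·(181/3))/6 = 181/6.
Price P = 389 - 3·(181/2) = 235/2.
Nimbus's profit: (235/2 - 27)·(181/6) = 2730.0833.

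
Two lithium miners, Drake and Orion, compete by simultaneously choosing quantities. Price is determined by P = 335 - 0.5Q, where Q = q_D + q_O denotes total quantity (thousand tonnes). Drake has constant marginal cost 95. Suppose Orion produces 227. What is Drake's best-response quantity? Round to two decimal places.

With the rival's output fixed at 227, Drake's profit is π_D = (335 - (1/2)·227 - (1/2)q_D)q_D - (95q_D) = (443/2 - (1/2)q_D)q_D - (95q_D).
∂π_D/∂q_D = 253/2 - q_D = 0, so q_D = 253/2.

126.50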